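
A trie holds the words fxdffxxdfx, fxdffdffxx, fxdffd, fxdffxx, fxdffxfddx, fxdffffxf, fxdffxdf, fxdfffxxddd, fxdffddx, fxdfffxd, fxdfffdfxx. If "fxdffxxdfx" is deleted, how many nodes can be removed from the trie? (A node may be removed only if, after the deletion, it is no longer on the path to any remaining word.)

Walk "fxdffxxdfx" from the leaf back toward the root, removing each node that no remaining word uses.
The suffix "dfx" (3 nodes) is used only by "fxdffxxdfx"; "fxdffxx" is itself a stored word, so pruning stops there.
Nodes removed: 3

3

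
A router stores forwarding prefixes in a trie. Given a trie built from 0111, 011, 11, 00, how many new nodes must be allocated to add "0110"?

1

"011" is already a path in the trie; the remaining "0" must be added.
So 4 − 3 = 1 new nodes.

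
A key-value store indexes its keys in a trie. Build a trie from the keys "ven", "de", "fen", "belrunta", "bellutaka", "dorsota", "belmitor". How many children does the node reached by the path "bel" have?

Walk "bel" from the root, arriving at one node.
Characters that immediately follow "bel" among the stored strings: {l, m, r}.
That node has 3 child edges.

3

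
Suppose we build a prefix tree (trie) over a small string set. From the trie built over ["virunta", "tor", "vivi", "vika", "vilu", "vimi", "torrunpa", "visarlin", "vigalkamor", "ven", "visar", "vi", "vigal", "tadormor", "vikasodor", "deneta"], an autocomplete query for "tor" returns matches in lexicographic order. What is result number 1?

tor

DFS of the "tor" subtree visits, in order: "tor", "torrunpa"
The 1st is tor.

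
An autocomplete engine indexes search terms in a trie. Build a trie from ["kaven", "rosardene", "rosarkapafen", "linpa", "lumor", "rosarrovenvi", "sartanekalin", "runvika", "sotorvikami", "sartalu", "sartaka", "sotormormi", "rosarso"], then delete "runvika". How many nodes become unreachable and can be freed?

After clearing the end-marker at "runvika", prune upward until reaching a node still needed by another word.
The suffix "unvika" (6 nodes) is used only by "runvika"; the node for "r" still has the child "o", so pruning stops there.
Nodes removed: 6

6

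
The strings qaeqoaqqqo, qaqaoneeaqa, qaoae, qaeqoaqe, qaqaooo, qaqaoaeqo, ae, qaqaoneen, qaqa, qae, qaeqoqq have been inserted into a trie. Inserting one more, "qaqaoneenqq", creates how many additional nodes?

The longest prefix of "qaqaoneenqq" already in the trie is "qaqaoneen" (length 9).
New nodes needed: |"qaqaoneenqq"| − 9 = 11 − 9 = 2.

2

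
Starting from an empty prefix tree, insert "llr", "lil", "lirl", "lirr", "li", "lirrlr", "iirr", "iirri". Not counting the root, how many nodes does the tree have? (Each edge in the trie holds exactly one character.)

15

Trie structure (* marks end of a word):
(root)
├─ i
│  └─ i
│     └─ r
│        └─ r *
│           └─ i *
└─ l
   ├─ i *
   │  ├─ l *
   │  └─ r
   │     ├─ l *
   │     └─ r *
   │        └─ l
   │           └─ r *
   └─ l
      └─ r *
Counting every labelled node above: 15.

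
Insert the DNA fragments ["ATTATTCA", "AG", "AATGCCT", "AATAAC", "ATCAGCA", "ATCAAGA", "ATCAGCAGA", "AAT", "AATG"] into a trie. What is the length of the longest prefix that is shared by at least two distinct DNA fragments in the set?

Look for the deepest trie node that still has at least two words in its subtree.
"ATCAGCA" and "ATCAGCAGA" agree on "ATCAGCA" (7 characters) before diverging; nothing deeper is shared.
Longest shared-prefix length: 7

7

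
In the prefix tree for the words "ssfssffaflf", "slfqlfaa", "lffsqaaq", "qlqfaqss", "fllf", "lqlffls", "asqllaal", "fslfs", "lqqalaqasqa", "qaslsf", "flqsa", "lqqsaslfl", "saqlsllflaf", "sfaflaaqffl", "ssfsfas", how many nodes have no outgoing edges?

15

Leaves are exactly the stored words that no other stored word extends.
Those words: "asqllaal", "fllf", "flqsa", "fslfs", "lffsqaaq", "lqlffls", "lqqalaqasqa", "lqqsaslfl", "qaslsf", "qlqfaqss", "saqlsllflaf", "sfaflaaqffl", "slfqlfaa", "ssfsfas", "ssfssffaflf"
Leaf count: 15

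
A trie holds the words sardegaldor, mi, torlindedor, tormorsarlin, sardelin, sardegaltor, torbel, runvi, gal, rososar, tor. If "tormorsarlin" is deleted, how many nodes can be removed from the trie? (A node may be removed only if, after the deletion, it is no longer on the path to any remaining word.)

A node on "tormorsarlin"'s path can go only if nothing else ends at it or branches off below it.
The suffix "morsarlin" (9 nodes) is used only by "tormorsarlin"; the node for "tor" still has the child "l", so pruning stops there.
Nodes removed: 9

9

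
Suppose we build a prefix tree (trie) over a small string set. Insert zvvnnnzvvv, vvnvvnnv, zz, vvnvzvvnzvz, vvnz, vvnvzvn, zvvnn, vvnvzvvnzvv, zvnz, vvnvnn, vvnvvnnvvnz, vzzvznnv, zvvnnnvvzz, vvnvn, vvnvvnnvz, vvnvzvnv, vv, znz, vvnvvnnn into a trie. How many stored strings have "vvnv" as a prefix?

Filter for entries beginning with "vvnv":
Words under "vvnv": vvnvn, vvnvnn, vvnvvnnn, vvnvvnnv, vvnvvnnvvnz, vvnvvnnvz, vvnvzvn, vvnvzvnv, vvnvzvvnzvv, vvnvzvvnzvz
Count: 10

10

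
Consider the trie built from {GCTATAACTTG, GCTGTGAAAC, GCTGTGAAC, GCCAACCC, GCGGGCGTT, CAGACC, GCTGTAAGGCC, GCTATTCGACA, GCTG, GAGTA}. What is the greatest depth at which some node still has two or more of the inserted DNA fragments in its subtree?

8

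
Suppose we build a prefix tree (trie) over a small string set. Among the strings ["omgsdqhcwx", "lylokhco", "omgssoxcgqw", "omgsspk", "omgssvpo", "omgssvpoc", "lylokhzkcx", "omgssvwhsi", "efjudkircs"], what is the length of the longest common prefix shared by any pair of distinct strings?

8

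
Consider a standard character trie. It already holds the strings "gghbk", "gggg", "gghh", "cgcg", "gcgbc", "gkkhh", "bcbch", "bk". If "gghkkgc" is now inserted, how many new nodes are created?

Walking "gghkkgc" from the root, the first 3 characters ("ggh") follow existing edges; "k" is the first miss.
Each of the 4 remaining characters creates one node.

4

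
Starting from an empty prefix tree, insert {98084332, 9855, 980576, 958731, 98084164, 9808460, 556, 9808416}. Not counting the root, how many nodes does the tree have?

26

For each word, the new-node count is its length minus the longest prefix already in the trie:
  "98084332" → 8 new (9, 8, 0, 8, 4, 3, 3, 2)
  "9855" → prefix "98" already present; 2 new (5, 5)
  "980576" → prefix "980" already present; 3 new (5, 7, 6)
  "958731" → prefix "9" already present; 5 new (5, 8, 7, 3, 1)
  "98084164" → prefix "98084" already present; 3 new (1, 6, 4)
  "9808460" → prefix "98084" already present; 2 new (6, 0)
  "556" → 3 new (5, 5, 6)
  "9808416" → prefix "9808416" already present; 0 new (none)
Total nodes = 8 + 2 + 3 + 5 + 3 + 2 + 3 + 0 = 26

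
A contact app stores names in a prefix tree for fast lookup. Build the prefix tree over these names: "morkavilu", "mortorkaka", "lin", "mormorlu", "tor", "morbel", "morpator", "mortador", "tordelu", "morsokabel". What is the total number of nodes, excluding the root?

50

Count nodes per top-level branch (shared prefixes stored once):
  'l'-branch (lin): 3 nodes
  'm'-branch (morbel, morkavilu, mormorlu, morpator, morsokabel, mortador, mortorkaka): 40 nodes
  't'-branch (tor, tordelu): 7 nodes
Sum: 50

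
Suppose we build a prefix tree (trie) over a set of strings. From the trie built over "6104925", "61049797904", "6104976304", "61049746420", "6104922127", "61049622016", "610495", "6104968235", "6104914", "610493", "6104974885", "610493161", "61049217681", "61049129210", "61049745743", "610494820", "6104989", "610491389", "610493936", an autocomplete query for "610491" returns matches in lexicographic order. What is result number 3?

Filter for "610491…" and sort: "61049129210", "610491389", "6104914"
Position 3: 6104914

6104914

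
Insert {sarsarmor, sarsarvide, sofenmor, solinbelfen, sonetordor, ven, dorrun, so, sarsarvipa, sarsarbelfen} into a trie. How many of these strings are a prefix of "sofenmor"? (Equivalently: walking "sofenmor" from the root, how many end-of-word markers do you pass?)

2

Traverse "sofenmor" character by character; count nodes along the way that are marked as word ends.
Prefixes of the query that are stored words: "so", "sofenmor"
Count: 2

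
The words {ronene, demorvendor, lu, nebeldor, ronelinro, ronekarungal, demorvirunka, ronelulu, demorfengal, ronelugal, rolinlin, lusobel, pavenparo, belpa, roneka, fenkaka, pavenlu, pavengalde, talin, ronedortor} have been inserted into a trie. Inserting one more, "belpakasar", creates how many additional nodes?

5

The longest prefix of "belpakasar" already in the trie is "belpa" (length 5).
New nodes needed: |"belpakasar"| − 5 = 10 − 5 = 5.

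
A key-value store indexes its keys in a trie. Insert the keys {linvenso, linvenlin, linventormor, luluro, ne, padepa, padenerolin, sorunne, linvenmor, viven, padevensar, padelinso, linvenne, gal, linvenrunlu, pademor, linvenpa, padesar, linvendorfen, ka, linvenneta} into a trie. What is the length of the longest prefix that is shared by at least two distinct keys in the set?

8

Equivalently: take the maximum, over all pairs, of their longest common prefix length.
"linvenne" and "linvenneta" agree on "linvenne" (8 characters) before diverging; nothing deeper is shared.
Longest shared-prefix length: 8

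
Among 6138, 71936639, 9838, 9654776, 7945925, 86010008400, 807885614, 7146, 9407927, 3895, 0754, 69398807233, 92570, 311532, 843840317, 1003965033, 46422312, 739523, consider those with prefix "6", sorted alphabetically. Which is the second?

DFS of the "6" subtree visits, in order: "6138", "69398807233"
The 2nd is 69398807233.

69398807233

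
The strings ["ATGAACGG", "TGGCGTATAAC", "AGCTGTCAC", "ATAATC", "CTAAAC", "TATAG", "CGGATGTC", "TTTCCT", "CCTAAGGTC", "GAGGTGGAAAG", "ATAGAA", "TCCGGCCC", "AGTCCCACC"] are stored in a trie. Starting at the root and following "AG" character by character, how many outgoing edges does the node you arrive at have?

Follow the path "AG" to its node, then look at its outgoing edges.
Distinct next characters after "AG": C, T.
That node has 2 child edges.

2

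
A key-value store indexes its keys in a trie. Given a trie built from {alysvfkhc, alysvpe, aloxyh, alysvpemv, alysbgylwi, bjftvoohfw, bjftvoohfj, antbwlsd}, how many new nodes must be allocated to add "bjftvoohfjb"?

Walking "bjftvoohfjb" from the root, the first 10 characters ("bjftvoohfj") follow existing edges; "b" is the first miss.
Each of the 1 remaining characters creates one node.

1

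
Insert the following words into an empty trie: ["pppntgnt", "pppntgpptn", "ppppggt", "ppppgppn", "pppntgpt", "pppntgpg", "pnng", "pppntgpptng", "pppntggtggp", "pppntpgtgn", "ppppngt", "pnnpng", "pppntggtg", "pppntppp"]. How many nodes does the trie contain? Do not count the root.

43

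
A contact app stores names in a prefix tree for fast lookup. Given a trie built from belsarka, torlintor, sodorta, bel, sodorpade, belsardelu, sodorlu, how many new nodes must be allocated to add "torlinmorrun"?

6

Walking "torlinmorrun" from the root, the first 6 characters ("torlin") follow existing edges; "m" is the first miss.
Each of the 6 remaining characters creates one node.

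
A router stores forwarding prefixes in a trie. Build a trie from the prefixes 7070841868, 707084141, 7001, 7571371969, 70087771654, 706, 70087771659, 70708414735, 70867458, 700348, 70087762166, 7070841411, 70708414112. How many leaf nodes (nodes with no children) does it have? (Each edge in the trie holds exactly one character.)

A leaf is a node with no children — equivalently, the end of a word that is not a proper prefix of any other stored word.
Those words: "7001", "700348", "70087762166", "70087771654", "70087771659", "706", "70708414112", "70708414735", "7070841868", "70867458", "7571371969"
Leaf count: 11

11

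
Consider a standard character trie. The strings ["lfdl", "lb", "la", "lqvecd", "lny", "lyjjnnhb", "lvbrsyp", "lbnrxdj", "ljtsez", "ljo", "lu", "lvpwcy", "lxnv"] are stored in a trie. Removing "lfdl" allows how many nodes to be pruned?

Walk "lfdl" from the leaf back toward the root, removing each node that no remaining word uses.
The suffix "fdl" (3 nodes) is used only by "lfdl"; the node for "l" still has the child "b", so pruning stops there.
Nodes removed: 3

3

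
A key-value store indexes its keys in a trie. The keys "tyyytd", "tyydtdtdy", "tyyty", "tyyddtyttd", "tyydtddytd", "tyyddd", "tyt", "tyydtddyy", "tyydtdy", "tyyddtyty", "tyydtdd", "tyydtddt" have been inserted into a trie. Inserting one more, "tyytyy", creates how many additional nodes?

The longest prefix of "tyytyy" already in the trie is "tyyty" (length 5).
New nodes needed: |"tyytyy"| − 5 = 6 − 5 = 1.

1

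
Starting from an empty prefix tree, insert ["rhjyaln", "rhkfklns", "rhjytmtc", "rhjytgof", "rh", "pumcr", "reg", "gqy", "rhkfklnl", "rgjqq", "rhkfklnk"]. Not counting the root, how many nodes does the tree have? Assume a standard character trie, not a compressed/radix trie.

For each word, the new-node count is its length minus the longest prefix already in the trie:
  "rhjyaln" → 7 new (r, h, j, y, a, l, n)
  "rhkfklns" → prefix "rh" already present; 6 new (k, f, k, l, n, s)
  "rhjytmtc" → prefix "rhjy" already present; 4 new (t, m, t, c)
  "rhjytgof" → prefix "rhjyt" already present; 3 new (g, o, f)
  "rh" → prefix "rh" already present; 0 new (none)
  "pumcr" → 5 new (p, u, m, c, r)
  "reg" → prefix "r" already present; 2 new (e, g)
  "gqy" → 3 new (g, q, y)
  "rhkfklnl" → prefix "rhkfkln" already present; 1 new (l)
  "rgjqq" → prefix "r" already present; 4 new (g, j, q, q)
  "rhkfklnk" → prefix "rhkfkln" already present; 1 new (k)
Total nodes = 7 + 6 + 4 + 3 + 0 + 5 + 2 + 3 + 1 + 4 + 1 = 36

36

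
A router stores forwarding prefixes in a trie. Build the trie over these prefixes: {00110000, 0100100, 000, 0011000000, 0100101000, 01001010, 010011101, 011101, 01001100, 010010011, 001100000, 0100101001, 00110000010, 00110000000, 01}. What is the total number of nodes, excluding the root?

Insert word by word; a character creates a node only if that edge doesn't already exist:
  "00110000" → 8 new (0, 0, 1, 1, 0, 0, 0, 0)
  "0100100" → prefix "0" already present; 6 new (1, 0, 0, 1, 0, 0)
  "000" → prefix "00" already present; 1 new (0)
  "0011000000" → prefix "00110000" already present; 2 new (0, 0)
  "0100101000" → prefix "010010" already present; 4 new (1, 0, 0, 0)
  "01001010" → prefix "01001010" already present; 0 new (none)
  "010011101" → prefix "01001" already present; 4 new (1, 1, 0, 1)
  "011101" → prefix "01" already present; 4 new (1, 1, 0, 1)
  "01001100" → prefix "010011" already present; 2 new (0, 0)
  "010010011" → prefix "0100100" already present; 2 new (1, 1)
  "001100000" → prefix "001100000" already present; 0 new (none)
  "0100101001" → prefix "010010100" already present; 1 new (1)
  "00110000010" → prefix "001100000" already present; 2 new (1, 0)
  "00110000000" → prefix "0011000000" already present; 1 new (0)
  "01" → prefix "01" already present; 0 new (none)
Total nodes = 8 + 6 + 1 + 2 + 4 + 0 + 4 + 4 + 2 + 2 + 0 + 1 + 2 + 1 + 0 = 37

37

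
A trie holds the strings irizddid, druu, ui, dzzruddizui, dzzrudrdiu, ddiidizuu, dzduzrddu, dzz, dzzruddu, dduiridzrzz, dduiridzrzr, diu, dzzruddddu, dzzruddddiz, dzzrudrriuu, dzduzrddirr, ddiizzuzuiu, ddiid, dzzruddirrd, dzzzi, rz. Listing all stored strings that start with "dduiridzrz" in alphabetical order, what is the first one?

dduiridzrzr

Filter for "dduiridzrz…" and sort: "dduiridzrzr", "dduiridzrzz"
Position 1: dduiridzrzr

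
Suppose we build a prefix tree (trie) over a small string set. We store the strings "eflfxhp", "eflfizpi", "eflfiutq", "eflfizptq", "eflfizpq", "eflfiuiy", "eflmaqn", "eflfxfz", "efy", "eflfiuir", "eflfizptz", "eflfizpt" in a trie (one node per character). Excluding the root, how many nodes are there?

28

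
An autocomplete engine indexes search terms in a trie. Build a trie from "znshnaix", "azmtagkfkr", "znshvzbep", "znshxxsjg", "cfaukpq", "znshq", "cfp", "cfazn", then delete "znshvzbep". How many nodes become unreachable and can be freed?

5

Walk "znshvzbep" from the leaf back toward the root, removing each node that no remaining word uses.
The suffix "vzbep" (5 nodes) is used only by "znshvzbep"; the node for "znsh" still has the child "n", so pruning stops there.
Nodes removed: 5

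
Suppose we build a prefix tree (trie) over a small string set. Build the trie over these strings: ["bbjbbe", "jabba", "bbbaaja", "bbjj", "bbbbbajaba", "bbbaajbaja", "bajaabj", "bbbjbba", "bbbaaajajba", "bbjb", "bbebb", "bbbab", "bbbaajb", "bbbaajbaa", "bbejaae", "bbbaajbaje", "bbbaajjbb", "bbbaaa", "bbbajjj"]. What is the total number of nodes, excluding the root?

Insert word by word; a character creates a node only if that edge doesn't already exist:
  "bbjbbe" → 6 new (b, b, j, b, b, e)
  "jabba" → 5 new (j, a, b, b, a)
  "bbbaaja" → prefix "bb" already present; 5 new (b, a, a, j, a)
  "bbjj" → prefix "bbj" already present; 1 new (j)
  "bbbbbajaba" → prefix "bbb" already present; 7 new (b, b, a, j, a, b, a)
  "bbbaajbaja" → prefix "bbbaaj" already present; 4 new (b, a, j, a)
  "bajaabj" → prefix "b" already present; 6 new (a, j, a, a, b, j)
  "bbbjbba" → prefix "bbb" already present; 4 new (j, b, b, a)
  "bbbaaajajba" → prefix "bbbaa" already present; 6 new (a, j, a, j, b, a)
  "bbjb" → prefix "bbjb" already present; 0 new (none)
  "bbebb" → prefix "bb" already present; 3 new (e, b, b)
  "bbbab" → prefix "bbba" already present; 1 new (b)
  "bbbaajb" → prefix "bbbaajb" already present; 0 new (none)
  "bbbaajbaa" → prefix "bbbaajba" already present; 1 new (a)
  "bbejaae" → prefix "bbe" already present; 4 new (j, a, a, e)
  "bbbaajbaje" → prefix "bbbaajbaj" already present; 1 new (e)
  "bbbaajjbb" → prefix "bbbaaj" already present; 3 new (j, b, b)
  "bbbaaa" → prefix "bbbaaa" already present; 0 new (none)
  "bbbajjj" → prefix "bbba" already present; 3 new (j, j, j)
Total nodes = 6 + 5 + 5 + 1 + 7 + 4 + 6 + 4 + 6 + 0 + 3 + 1 + 0 + 1 + 4 + 1 + 3 + 0 + 3 = 60

60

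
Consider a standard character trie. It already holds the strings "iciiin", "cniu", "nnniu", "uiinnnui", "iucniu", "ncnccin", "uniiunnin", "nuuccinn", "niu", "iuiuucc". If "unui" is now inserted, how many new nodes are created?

2

The longest prefix of "unui" already in the trie is "un" (length 2).
Each of the 2 remaining characters creates one node.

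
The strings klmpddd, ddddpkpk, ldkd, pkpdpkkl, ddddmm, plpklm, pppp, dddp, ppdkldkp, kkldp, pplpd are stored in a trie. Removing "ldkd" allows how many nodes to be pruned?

4

After clearing the end-marker at "ldkd", prune upward until reaching a node still needed by another word.
No other word shares any prefix with "ldkd", so all 4 of its nodes go.
Nodes removed: 4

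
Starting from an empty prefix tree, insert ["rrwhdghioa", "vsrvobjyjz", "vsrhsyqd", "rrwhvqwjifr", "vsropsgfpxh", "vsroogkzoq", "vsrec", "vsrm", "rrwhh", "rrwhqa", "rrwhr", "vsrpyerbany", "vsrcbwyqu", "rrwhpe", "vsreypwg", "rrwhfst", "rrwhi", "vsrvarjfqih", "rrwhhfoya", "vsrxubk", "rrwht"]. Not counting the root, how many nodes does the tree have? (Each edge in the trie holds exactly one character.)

93

Count nodes per top-level branch (shared prefixes stored once):
  'r'-branch (rrwhdghioa, rrwhfst, rrwhh, rrwhhfoya, rrwhi, rrwhpe, rrwhqa, rrwhr, rrwht, rrwhvqwjifr): 32 nodes
  'v'-branch (vsrcbwyqu, vsrec, vsreypwg, vsrhsyqd, vsrm, vsroogkzoq, vsropsgfpxh, vsrpyerbany, vsrvarjfqih, vsrvobjyjz, vsrxubk): 61 nodes
Sum: 93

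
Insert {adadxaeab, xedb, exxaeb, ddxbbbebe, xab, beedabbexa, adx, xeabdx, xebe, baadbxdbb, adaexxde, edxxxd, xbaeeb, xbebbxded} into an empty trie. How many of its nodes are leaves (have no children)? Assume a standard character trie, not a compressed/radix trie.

Leaves are exactly the stored words that no other stored word extends.
Those words: "adadxaeab", "adaexxde", "adx", "baadbxdbb", "beedabbexa", "ddxbbbebe", "edxxxd", "exxaeb", "xab", "xbaeeb", "xbebbxded", "xeabdx", "xebe", "xedb"
Leaf count: 14

14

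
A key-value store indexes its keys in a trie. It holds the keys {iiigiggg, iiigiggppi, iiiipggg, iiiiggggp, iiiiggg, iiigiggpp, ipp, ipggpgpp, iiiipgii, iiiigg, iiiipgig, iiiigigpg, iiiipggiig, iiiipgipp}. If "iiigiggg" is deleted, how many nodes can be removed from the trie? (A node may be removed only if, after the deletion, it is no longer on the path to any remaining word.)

1

Walk "iiigiggg" from the leaf back toward the root, removing each node that no remaining word uses.
The suffix "g" (1 node) is used only by "iiigiggg"; the node for "iiigigg" still has the child "p", so pruning stops there.
Nodes removed: 1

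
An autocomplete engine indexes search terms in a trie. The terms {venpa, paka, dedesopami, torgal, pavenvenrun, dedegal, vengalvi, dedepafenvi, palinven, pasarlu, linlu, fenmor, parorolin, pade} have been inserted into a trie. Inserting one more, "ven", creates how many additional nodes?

0

Every character of "ven" already lies on an existing path (it is a prefix of some stored word).
No new nodes are needed: 0.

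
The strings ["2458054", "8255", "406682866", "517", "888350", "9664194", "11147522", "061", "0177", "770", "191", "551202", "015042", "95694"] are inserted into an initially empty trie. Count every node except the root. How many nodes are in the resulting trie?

67

Count nodes per top-level branch (shared prefixes stored once):
  '0'-branch (015042, 0177, 061): 10 nodes
  '1'-branch (11147522, 191): 10 nodes
  '2'-branch (2458054): 7 nodes
  '4'-branch (406682866): 9 nodes
  '5'-branch (517, 551202): 8 nodes
  '7'-branch (770): 3 nodes
  '8'-branch (8255, 888350): 9 nodes
  '9'-branch (95694, 9664194): 11 nodes
Sum: 67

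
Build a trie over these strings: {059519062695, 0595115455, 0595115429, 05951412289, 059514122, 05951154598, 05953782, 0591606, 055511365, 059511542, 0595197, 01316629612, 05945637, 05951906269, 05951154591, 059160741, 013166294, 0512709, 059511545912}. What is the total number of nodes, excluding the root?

69

Trace insertions, counting only characters that open a new branch:
  "059519062695" → 12 new (0, 5, 9, 5, 1, 9, 0, 6, 2, 6, 9, 5)
  "0595115455" → prefix "05951" already present; 5 new (1, 5, 4, 5, 5)
  "0595115429" → prefix "05951154" already present; 2 new (2, 9)
  "05951412289" → prefix "05951" already present; 6 new (4, 1, 2, 2, 8, 9)
  "059514122" → prefix "059514122" already present; 0 new (none)
  "05951154598" → prefix "059511545" already present; 2 new (9, 8)
  "05953782" → prefix "0595" already present; 4 new (3, 7, 8, 2)
  "0591606" → prefix "059" already present; 4 new (1, 6, 0, 6)
  "055511365" → prefix "05" already present; 7 new (5, 5, 1, 1, 3, 6, 5)
  "059511542" → prefix "059511542" already present; 0 new (none)
  "0595197" → prefix "059519" already present; 1 new (7)
  "01316629612" → prefix "0" already present; 10 new (1, 3, 1, 6, 6, 2, 9, 6, 1, 2)
  "05945637" → prefix "059" already present; 5 new (4, 5, 6, 3, 7)
  "05951906269" → prefix "05951906269" already present; 0 new (none)
  "05951154591" → prefix "0595115459" already present; 1 new (1)
  "059160741" → prefix "059160" already present; 3 new (7, 4, 1)
  "013166294" → prefix "01316629" already present; 1 new (4)
  "0512709" → prefix "05" already present; 5 new (1, 2, 7, 0, 9)
  "059511545912" → prefix "05951154591" already present; 1 new (2)
Total nodes = 12 + 5 + 2 + 6 + 0 + 2 + 4 + 4 + 7 + 0 + 1 + 10 + 5 + 0 + 1 + 3 + 1 + 5 + 1 = 69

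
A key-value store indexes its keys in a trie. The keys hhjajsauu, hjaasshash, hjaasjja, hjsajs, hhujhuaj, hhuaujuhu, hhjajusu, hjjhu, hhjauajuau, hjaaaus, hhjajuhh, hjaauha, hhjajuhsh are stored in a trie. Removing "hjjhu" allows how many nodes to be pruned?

A node on "hjjhu"'s path can go only if nothing else ends at it or branches off below it.
The suffix "jhu" (3 nodes) is used only by "hjjhu"; the node for "hj" still has the child "a", so pruning stops there.
Nodes removed: 3

3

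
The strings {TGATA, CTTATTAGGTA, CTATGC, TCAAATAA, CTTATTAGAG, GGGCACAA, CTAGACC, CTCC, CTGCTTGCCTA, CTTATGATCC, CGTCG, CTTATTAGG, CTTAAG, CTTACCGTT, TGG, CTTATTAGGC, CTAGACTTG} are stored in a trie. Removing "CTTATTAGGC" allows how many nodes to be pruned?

1

Walk "CTTATTAGGC" from the leaf back toward the root, removing each node that no remaining word uses.
The suffix "C" (1 node) is used only by "CTTATTAGGC"; the node for "CTTATTAGG" still has the child "T", so pruning stops there.
Nodes removed: 1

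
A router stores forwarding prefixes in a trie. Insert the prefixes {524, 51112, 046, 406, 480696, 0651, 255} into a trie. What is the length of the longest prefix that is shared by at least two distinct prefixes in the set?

1

The deepest shared node is where two words last agree before diverging.
"046" and "0651" agree on "0" (1 characters) before diverging; nothing deeper is shared.
Longest shared-prefix length: 1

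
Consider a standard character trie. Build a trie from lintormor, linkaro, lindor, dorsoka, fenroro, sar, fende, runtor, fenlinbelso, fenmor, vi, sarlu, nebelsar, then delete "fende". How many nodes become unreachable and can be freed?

After clearing the end-marker at "fende", prune upward until reaching a node still needed by another word.
The suffix "de" (2 nodes) is used only by "fende"; the node for "fen" still has the child "r", so pruning stops there.
Nodes removed: 2

2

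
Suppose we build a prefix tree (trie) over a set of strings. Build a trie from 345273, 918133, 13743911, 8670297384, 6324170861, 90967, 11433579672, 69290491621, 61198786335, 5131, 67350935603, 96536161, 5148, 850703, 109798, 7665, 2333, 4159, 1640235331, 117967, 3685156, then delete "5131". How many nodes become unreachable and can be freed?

After clearing the end-marker at "5131", prune upward until reaching a node still needed by another word.
The suffix "31" (2 nodes) is used only by "5131"; the node for "51" still has the child "4", so pruning stops there.
Nodes removed: 2

2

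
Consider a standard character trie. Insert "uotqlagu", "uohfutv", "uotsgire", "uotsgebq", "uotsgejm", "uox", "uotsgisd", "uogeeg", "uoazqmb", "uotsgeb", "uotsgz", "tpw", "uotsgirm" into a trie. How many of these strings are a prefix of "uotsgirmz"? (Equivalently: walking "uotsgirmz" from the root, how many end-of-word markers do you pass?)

1

Walk "uotsgirmz" from the root; an end-of-word marker is hit whenever a stored word is a prefix of "uotsgirmz".
Prefixes of the query that are stored words: "uotsgirm"
Count: 1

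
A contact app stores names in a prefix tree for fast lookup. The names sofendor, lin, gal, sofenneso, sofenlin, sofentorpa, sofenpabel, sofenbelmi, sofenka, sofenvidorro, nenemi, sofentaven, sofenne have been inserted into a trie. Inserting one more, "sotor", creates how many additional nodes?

3

Walking "sotor" from the root, the first 2 characters ("so") follow existing edges; "t" is the first miss.
Each of the 3 remaining characters creates one node.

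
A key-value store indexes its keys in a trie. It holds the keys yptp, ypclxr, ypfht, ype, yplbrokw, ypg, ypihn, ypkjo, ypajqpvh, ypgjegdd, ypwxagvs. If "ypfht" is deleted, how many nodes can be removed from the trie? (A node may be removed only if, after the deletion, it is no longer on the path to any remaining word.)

3

Walk "ypfht" from the leaf back toward the root, removing each node that no remaining word uses.
The suffix "fht" (3 nodes) is used only by "ypfht"; the node for "yp" still has the child "t", so pruning stops there.
Nodes removed: 3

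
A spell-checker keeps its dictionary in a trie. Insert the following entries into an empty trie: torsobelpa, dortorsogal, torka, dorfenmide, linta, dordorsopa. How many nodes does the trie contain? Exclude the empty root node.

42

Count nodes per top-level branch (shared prefixes stored once):
  'd'-branch (dordorsopa, dorfenmide, dortorsogal): 25 nodes
  'l'-branch (linta): 5 nodes
  't'-branch (torka, torsobelpa): 12 nodes
Sum: 42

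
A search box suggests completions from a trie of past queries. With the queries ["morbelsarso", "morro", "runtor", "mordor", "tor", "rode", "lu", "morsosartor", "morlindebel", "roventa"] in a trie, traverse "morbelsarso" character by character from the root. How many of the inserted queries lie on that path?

Check each prefix of "morbelsarso" against the stored set — each match is an end-marker on the path.
Prefixes of the query that are stored words: "morbelsarso"
Count: 1

1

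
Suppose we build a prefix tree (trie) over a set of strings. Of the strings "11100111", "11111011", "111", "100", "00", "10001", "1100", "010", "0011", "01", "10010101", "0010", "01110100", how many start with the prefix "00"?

3

Walk to "00"; the words in its subtree are exactly those with that prefix.
Matches: "00", "0010", "0011"
Count: 3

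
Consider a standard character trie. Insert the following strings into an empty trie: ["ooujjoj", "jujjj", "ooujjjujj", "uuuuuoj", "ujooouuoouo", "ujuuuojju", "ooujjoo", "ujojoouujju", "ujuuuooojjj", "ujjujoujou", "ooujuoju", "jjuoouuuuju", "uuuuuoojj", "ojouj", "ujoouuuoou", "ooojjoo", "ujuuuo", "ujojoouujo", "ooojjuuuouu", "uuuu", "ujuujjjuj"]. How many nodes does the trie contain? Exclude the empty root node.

106

Count nodes per top-level branch (shared prefixes stored once):
  'j'-branch (jjuoouuuuju, jujjj): 15 nodes
  'o'-branch (ojouj, ooojjoo, ooojjuuuouu, ooujjjujj, ooujjoj, ooujjoo, ooujuoju): 31 nodes
  'u'-branch (ujjujoujou, ujojoouujju, ujojoouujo, ujooouuoouo, ujoouuuoou, ujuujjjuj, ujuuuo, ujuuuojju, ujuuuooojjj, uuuu, uuuuuoj, uuuuuoojj): 60 nodes
Sum: 106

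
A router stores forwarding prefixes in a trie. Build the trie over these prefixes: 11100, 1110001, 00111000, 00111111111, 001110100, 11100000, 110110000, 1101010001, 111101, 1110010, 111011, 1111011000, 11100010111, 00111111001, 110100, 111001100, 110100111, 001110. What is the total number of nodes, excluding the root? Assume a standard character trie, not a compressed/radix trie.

64

Count nodes per top-level branch (shared prefixes stored once):
  '0'-branch (001110, 00111000, 001110100, 00111111001, 00111111111): 20 nodes
  '1'-branch (110100, 110100111, 1101010001, 110110000, 11100, 11100000, 1110001, 11100010111, 1110010, 111001100, 111011, 111101, 1111011000): 44 nodes
Sum: 64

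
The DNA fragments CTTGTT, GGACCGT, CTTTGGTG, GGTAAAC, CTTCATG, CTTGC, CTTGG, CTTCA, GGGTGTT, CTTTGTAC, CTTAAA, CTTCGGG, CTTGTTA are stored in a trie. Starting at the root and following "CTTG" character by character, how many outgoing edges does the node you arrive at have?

Follow the path "CTTG" to its node, then look at its outgoing edges.
Characters that immediately follow "CTTG" among the stored strings: {C, G, T}.
That node has 3 child edges.

3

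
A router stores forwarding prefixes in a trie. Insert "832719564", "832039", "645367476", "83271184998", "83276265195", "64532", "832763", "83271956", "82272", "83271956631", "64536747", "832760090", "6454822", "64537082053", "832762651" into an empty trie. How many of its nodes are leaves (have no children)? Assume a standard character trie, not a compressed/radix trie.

A leaf is a node with no children — equivalently, the end of a word that is not a proper prefix of any other stored word.
Those words: "64532", "645367476", "64537082053", "6454822", "82272", "832039", "83271184998", "832719564", "83271956631", "832760090", "83276265195", "832763"
Leaf count: 12

12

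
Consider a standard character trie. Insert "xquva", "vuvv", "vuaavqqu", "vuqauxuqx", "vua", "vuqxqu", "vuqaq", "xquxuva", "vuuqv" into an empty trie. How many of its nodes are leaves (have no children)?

8

Leaves are exactly the stored words that no other stored word extends.
Those words: "vuaavqqu", "vuqaq", "vuqauxuqx", "vuqxqu", "vuuqv", "vuvv", "xquva", "xquxuva"
Leaf count: 8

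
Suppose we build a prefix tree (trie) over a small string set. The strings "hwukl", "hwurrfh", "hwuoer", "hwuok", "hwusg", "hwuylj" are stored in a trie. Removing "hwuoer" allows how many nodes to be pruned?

After clearing the end-marker at "hwuoer", prune upward until reaching a node still needed by another word.
The suffix "er" (2 nodes) is used only by "hwuoer"; the node for "hwuo" still has the child "k", so pruning stops there.
Nodes removed: 2

2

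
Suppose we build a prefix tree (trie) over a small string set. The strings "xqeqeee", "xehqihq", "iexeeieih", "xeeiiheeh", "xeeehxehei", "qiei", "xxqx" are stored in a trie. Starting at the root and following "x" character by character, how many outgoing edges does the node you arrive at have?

Walk "x" from the root, arriving at one node.
Characters that immediately follow "x" among the stored strings: {e, q, x}.
That node has 3 child edges.

3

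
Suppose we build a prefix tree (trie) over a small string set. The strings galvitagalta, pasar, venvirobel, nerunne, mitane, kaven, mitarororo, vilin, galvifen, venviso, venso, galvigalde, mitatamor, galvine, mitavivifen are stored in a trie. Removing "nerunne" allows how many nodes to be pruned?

Walk "nerunne" from the leaf back toward the root, removing each node that no remaining word uses.
No other word shares any prefix with "nerunne", so all 7 of its nodes go.
Nodes removed: 7

7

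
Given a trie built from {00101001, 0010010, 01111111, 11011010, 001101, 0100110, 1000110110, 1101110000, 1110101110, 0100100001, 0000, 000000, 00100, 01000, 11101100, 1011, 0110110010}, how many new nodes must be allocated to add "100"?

"100" is already a full path in the trie; only an end-marker is added.
No new nodes are needed: 0.

0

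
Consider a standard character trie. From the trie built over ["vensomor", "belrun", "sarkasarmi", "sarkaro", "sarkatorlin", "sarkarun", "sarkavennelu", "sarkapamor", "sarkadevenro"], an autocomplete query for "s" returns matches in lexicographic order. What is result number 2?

Words with prefix "s", in lexicographic order: "sarkadevenro", "sarkapamor", "sarkaro", "sarkarun", "sarkasarmi", "sarkatorlin", "sarkavennelu"
The 2nd is sarkapamor.

sarkapamor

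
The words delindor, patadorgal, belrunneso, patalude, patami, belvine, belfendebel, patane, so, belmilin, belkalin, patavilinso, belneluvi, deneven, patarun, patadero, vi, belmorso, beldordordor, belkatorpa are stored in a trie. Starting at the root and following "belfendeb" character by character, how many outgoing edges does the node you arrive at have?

Follow the path "belfendeb" to its node, then look at its outgoing edges.
Characters that immediately follow "belfendeb" among the stored strings: {e}.
That node has 1 child edge.

1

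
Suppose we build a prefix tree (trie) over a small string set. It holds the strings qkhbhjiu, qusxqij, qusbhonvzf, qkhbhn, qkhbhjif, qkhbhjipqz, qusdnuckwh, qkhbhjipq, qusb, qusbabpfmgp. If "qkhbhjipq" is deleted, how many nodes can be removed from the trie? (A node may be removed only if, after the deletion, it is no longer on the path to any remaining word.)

0

Walk "qkhbhjipq" from the leaf back toward the root, removing each node that no remaining word uses.
Every node on "qkhbhjipq" is still needed (e.g. by "qkhbhjipqz"), so nothing is freed.
Nodes removed: 0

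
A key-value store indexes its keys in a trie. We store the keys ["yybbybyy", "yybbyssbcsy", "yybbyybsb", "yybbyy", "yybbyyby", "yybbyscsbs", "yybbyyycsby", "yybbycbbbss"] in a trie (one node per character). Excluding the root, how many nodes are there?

For each word, the new-node count is its length minus the longest prefix already in the trie:
  "yybbybyy" → 8 new (y, y, b, b, y, b, y, y)
  "yybbyssbcsy" → prefix "yybby" already present; 6 new (s, s, b, c, s, y)
  "yybbyybsb" → prefix "yybby" already present; 4 new (y, b, s, b)
  "yybbyy" → prefix "yybbyy" already present; 0 new (none)
  "yybbyyby" → prefix "yybbyyb" already present; 1 new (y)
  "yybbyscsbs" → prefix "yybbys" already present; 4 new (c, s, b, s)
  "yybbyyycsby" → prefix "yybbyy" already present; 5 new (y, c, s, b, y)
  "yybbycbbbss" → prefix "yybby" already present; 6 new (c, b, b, b, s, s)
Total nodes = 8 + 6 + 4 + 0 + 1 + 4 + 5 + 6 = 34

34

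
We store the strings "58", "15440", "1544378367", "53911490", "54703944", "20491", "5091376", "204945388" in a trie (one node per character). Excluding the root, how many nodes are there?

Count nodes per top-level branch (shared prefixes stored once):
  '1'-branch (15440, 1544378367): 11 nodes
  '2'-branch (20491, 204945388): 10 nodes
  '5'-branch (5091376, 53911490, 54703944, 58): 22 nodes
Sum: 43

43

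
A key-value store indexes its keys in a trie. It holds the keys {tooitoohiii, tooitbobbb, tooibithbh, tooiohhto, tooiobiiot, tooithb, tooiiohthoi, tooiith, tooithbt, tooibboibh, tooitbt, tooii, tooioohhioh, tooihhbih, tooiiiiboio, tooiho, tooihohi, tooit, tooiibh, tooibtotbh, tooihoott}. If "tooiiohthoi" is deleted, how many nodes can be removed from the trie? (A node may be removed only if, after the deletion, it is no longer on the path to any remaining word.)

6

Walk "tooiiohthoi" from the leaf back toward the root, removing each node that no remaining word uses.
The suffix "ohthoi" (6 nodes) is used only by "tooiiohthoi"; the node for "tooii" still has the child "t", so pruning stops there.
Nodes removed: 6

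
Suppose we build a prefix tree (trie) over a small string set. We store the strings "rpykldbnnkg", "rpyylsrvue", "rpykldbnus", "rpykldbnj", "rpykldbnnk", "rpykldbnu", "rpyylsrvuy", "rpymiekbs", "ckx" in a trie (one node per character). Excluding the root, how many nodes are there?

31

Count nodes per top-level branch (shared prefixes stored once):
  'c'-branch (ckx): 3 nodes
  'r'-branch (rpykldbnj, rpykldbnnk, rpykldbnnkg, rpykldbnu, rpykldbnus, rpymiekbs, rpyylsrvue, rpyylsrvuy): 28 nodes
Sum: 31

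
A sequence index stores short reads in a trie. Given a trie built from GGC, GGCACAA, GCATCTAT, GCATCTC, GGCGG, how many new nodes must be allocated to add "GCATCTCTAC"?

3

"GCATCTC" is already a path in the trie; the remaining "TAC" must be added.
New nodes needed: |"GCATCTCTAC"| − 7 = 10 − 7 = 3.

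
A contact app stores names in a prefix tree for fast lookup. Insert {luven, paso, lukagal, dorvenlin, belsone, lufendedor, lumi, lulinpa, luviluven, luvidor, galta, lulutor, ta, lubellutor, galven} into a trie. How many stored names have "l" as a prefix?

Walk to "l"; the words in its subtree are exactly those with that prefix.
Words under "l": lubellutor, lufendedor, lukagal, lulinpa, lulutor, lumi, luven, luvidor, luviluven
Count: 9

9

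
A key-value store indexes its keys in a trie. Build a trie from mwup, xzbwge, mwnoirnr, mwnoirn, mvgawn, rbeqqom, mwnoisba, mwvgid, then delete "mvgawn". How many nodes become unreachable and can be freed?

Walk "mvgawn" from the leaf back toward the root, removing each node that no remaining word uses.
The suffix "vgawn" (5 nodes) is used only by "mvgawn"; the node for "m" still has the child "w", so pruning stops there.
Nodes removed: 5

5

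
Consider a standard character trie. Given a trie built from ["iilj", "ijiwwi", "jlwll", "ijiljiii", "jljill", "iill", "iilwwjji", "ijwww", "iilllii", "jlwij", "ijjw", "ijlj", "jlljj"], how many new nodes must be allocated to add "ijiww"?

0

Every character of "ijiww" already lies on an existing path (it is a prefix of some stored word).
No new nodes are needed: 0.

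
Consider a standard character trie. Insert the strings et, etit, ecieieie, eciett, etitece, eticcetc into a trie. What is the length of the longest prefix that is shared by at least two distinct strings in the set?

Equivalently: take the maximum, over all pairs, of their longest common prefix length.
e.g. "ecieieie" and "eciett" share the prefix "ecie" of length 4; no pair shares a longer one.
Longest shared-prefix length: 4

4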